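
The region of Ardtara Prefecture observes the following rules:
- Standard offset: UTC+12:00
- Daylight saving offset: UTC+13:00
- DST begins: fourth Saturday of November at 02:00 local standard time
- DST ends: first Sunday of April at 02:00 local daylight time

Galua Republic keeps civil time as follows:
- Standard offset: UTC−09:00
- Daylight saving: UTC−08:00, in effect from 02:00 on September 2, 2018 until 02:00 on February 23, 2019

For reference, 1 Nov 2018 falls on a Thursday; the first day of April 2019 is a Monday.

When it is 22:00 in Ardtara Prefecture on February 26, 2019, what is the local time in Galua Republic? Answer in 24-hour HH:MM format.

1 November 2018 is a Thursday, so the first Saturday is November 3 and the fourth is November 24.
1 April 2019 is a Monday, so the first Sunday is April 7.
Daylight saving runs 24 November 2018 – 7 April 2019; February 26, 2019 is inside that window, so Ardtara Prefecture is at UTC+13:00.
22:00 Ardtara Prefecture − 13h = 09:00 UTC.
At the standard offset (UTC−09:00), 09:00 UTC − 9h = 00:00 Galua Republic standard time.
The standard-time date in Galua Republic, February 26, 2019, does not fall between 2 September 2018 and 23 February 2019, so daylight saving is not in effect and Galua Republic is at UTC−09:00.
09:00 UTC − 9h = 00:00 Galua Republic.

00:00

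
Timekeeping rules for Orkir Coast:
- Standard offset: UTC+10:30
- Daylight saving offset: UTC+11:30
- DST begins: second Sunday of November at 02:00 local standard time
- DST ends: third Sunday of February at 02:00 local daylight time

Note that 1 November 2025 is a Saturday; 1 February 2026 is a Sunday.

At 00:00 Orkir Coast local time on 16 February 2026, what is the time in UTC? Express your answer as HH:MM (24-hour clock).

13:30

1 November 2025 is a Saturday, so the first Sunday is November 2 and the second is November 9.
1 February 2026 is a Sunday, so the first Sunday is February 1 and the third is February 15.
Daylight saving runs 9 November 2025 – 15 February 2026; 16 February 2026 is outside that window, so Orkir Coast is on standard time at UTC+10:30.
00:00 local − 10h30m = 13:30 UTC (rolling into the previous day, 15 February 2026).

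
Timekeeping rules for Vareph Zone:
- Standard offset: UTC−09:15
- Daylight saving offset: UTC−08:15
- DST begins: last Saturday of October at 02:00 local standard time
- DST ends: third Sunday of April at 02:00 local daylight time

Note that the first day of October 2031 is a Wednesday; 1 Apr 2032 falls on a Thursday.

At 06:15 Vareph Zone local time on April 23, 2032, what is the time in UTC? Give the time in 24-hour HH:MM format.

15:30

1 October 2031 is a Wednesday, so Saturdays fall on 4, 11, 18, 25; the last is October 25.
1 April 2032 is a Thursday, so the first Sunday is April 4 and the third is April 18.
April 23, 2032 is outside the daylight-saving period (25 October 2031 – 18 April 2032), so Vareph Zone is on standard time, UTC−09:15.
06:15 local + 9h15m = 15:30 UTC.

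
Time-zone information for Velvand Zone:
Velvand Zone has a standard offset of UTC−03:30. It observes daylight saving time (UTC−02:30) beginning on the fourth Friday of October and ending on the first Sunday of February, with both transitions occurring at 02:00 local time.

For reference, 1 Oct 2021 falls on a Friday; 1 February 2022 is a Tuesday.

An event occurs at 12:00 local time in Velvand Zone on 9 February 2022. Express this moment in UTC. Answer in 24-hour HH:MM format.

1 October 2021 is a Friday, so the first Friday is October 1 and the fourth is October 22.
1 February 2022 is a Tuesday, so the first Sunday is February 6.
9 February 2022 does not fall between 22 October 2021 and 6 February 2022, so daylight saving is not in effect and Velvand Zone is at UTC−03:30.
12:00 local + 3h30m = 15:30 UTC.

15:30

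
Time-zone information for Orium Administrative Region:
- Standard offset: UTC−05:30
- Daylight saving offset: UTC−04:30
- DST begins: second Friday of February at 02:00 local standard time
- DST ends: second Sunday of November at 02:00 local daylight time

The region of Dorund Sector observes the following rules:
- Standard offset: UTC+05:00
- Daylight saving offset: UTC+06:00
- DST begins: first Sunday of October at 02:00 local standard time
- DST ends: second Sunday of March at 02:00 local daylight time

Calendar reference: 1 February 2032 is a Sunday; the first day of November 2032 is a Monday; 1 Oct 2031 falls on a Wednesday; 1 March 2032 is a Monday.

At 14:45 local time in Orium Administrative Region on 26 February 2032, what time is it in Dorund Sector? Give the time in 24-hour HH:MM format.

1 February 2032 is a Sunday, so the first Friday is February 6 and the second is February 13.
1 November 2032 is a Monday, so the first Sunday is November 7 and the second is November 14.
Daylight saving runs 13 February – 14 November; 26 February 2032 is inside that window, so Orium Administrative Region is at UTC−04:30.
14:45 Orium Administrative Region + 4h30m = 19:15 UTC.
1 October 2031 is a Wednesday, so the first Sunday is October 5.
1 March 2032 is a Monday, so the first Sunday is March 7 and the second is March 14.
At the standard offset (UTC+05:00), 19:15 UTC + 5h = 00:15 Dorund Sector standard time (rolling into the next day, 27 February 2032).
Daylight saving runs 5 October 2031 – 14 March 2032; the standard-time date in Dorund Sector, 27 February 2032, is inside that window, so Dorund Sector is at UTC+06:00.
19:15 UTC + 6h = 01:15 Dorund Sector (rolling into the next day, 27 February 2032).

01:15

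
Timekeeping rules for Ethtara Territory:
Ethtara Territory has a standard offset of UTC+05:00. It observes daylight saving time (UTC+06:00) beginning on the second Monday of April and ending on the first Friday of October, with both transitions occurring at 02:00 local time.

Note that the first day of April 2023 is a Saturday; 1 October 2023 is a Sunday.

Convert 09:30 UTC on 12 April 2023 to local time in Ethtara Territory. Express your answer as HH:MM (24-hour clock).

15:30

1 April 2023 is a Saturday, so the first Monday is April 3 and the second is April 10.
1 October 2023 is a Sunday, so the first Friday is October 6.
At the standard offset (UTC+05:00), 09:30 UTC + 5h = 14:30 Ethtara Territory standard time.
The standard-time date in Ethtara Territory, 12 April 2023, lies within the daylight-saving period (10 April – 6 October), so Ethtara Territory is on daylight time, UTC+06:00.
09:30 UTC + 6h = 15:30 local.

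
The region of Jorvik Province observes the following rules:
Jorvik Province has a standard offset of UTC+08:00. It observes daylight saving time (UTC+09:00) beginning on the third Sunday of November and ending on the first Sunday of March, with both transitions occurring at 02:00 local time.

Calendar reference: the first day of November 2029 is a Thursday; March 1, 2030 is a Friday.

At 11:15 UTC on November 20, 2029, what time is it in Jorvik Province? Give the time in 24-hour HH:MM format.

20:15

1 November 2029 is a Thursday, so the first Sunday is November 4 and the third is November 18.
1 March 2030 is a Friday, so the first Sunday is March 3.
At the standard offset (UTC+08:00), 11:15 UTC + 8h = 19:15 Jorvik Province standard time.
The standard-time date in Jorvik Province, November 20, 2029, falls between 18 November 2029 and 3 March 2030, so daylight saving is in effect and Jorvik Province is at UTC+09:00.
11:15 UTC + 9h = 20:15 local.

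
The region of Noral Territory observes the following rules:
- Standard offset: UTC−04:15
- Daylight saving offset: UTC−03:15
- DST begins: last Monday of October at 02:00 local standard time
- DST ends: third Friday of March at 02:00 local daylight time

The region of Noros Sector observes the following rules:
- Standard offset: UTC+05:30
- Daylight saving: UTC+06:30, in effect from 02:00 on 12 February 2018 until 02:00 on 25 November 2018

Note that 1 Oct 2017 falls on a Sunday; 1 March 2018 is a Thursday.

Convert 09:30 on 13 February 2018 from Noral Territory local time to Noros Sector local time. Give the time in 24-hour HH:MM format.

1 October 2017 is a Sunday, so Mondays fall on 2, 9, 16, 23, 30; the last is October 30.
1 March 2018 is a Thursday, so the first Friday is March 2 and the third is March 16.
13 February 2018 lies within the daylight-saving period (30 October 2017 – 16 March 2018), so Noral Territory is on daylight time, UTC−03:15.
09:30 Noral Territory + 3h15m = 12:45 UTC.
At the standard offset (UTC+05:30), 12:45 UTC + 5h30m = 18:15 Noros Sector standard time.
The standard-time date in Noros Sector, 13 February 2018, lies within the daylight-saving period (12 February – 25 November), so Noros Sector is on daylight time, UTC+06:30.
12:45 UTC + 6h30m = 19:15 Noros Sector.

19:15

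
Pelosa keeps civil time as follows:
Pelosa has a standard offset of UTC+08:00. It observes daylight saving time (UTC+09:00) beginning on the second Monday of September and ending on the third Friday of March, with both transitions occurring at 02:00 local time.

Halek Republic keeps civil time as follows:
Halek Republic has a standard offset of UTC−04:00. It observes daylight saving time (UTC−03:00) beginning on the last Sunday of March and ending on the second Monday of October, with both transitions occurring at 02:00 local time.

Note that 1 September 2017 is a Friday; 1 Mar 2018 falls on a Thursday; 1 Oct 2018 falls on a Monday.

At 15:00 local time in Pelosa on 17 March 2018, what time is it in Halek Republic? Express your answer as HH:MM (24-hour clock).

1 September 2017 is a Friday, so the first Monday is September 4 and the second is September 11.
1 March 2018 is a Thursday, so the first Friday is March 2 and the third is March 16.
17 March 2018 is outside the daylight-saving period (11 September 2017 – 16 March 2018), so Pelosa is on standard time, UTC+08:00.
15:00 Pelosa − 8h = 07:00 UTC.
1 March 2018 is a Thursday, so Sundays fall on 4, 11, 18, 25; the last is March 25.
1 October 2018 is a Monday, so the first Monday is October 1 and the second is October 8.
At the standard offset (UTC−04:00), 07:00 UTC − 4h = 03:00 Halek Republic standard time.
Daylight saving runs 25 March – 8 October; the standard-time date in Halek Republic, 17 March 2018, is outside that window, so Halek Republic is on standard time at UTC−04:00.
07:00 UTC − 4h = 03:00 Halek Republic.

03:00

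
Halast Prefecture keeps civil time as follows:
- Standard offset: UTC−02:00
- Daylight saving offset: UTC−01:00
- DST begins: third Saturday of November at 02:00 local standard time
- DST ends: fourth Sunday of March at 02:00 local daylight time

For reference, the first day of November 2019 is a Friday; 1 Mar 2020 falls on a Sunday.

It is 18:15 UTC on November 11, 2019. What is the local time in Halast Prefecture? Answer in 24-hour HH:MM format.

16:15

1 November 2019 is a Friday, so the first Saturday is November 2 and the third is November 16.
1 March 2020 is a Sunday, so the first Sunday is March 1 and the fourth is March 22.
At the standard offset (UTC−02:00), 18:15 UTC − 2h = 16:15 Halast Prefecture standard time.
The standard-time date in Halast Prefecture, November 11, 2019, is outside the daylight-saving period (16 November 2019 – 22 March 2020), so Halast Prefecture is on standard time, UTC−02:00.
18:15 UTC − 2h = 16:15 local.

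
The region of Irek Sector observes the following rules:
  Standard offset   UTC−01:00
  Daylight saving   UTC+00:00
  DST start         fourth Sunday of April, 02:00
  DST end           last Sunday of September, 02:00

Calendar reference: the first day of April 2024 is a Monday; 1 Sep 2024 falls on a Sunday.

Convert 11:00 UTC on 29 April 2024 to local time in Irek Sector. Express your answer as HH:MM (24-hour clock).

11:00

1 April 2024 is a Monday, so the first Sunday is April 7 and the fourth is April 28.
1 September 2024 is a Sunday, so Sundays fall on 1, 8, 15, 22, 29; the last is September 29.
At the standard offset (UTC−01:00), 11:00 UTC − 1h = 10:00 Irek Sector standard time.
The standard-time date in Irek Sector, 29 April 2024, falls between 28 April and 29 September, so daylight saving is in effect and Irek Sector is at UTC+00:00.
11:00 UTC + 0h = 11:00 local.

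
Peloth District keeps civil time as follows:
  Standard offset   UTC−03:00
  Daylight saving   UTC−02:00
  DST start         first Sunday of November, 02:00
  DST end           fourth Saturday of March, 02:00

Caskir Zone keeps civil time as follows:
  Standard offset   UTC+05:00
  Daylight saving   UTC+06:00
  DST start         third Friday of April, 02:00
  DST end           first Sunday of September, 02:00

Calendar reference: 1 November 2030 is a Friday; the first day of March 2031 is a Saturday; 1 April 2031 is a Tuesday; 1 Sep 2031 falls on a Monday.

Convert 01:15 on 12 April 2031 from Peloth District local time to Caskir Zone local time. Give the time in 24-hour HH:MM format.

09:15

1 November 2030 is a Friday, so the first Sunday is November 3.
1 March 2031 is a Saturday, so the first Saturday is March 1 and the fourth is March 22.
12 April 2031 is outside the daylight-saving period (3 November 2030 – 22 March 2031), so Peloth District is on standard time, UTC−03:00.
01:15 Peloth District + 3h = 04:15 UTC.
1 April 2031 is a Tuesday, so the first Friday is April 4 and the third is April 18.
1 September 2031 is a Monday, so the first Sunday is September 7.
At the standard offset (UTC+05:00), 04:15 UTC + 5h = 09:15 Caskir Zone standard time.
Daylight saving runs 18 April – 7 September; the standard-time date in Caskir Zone, 12 April 2031, is outside that window, so Caskir Zone is on standard time at UTC+05:00.
04:15 UTC + 5h = 09:15 Caskir Zone.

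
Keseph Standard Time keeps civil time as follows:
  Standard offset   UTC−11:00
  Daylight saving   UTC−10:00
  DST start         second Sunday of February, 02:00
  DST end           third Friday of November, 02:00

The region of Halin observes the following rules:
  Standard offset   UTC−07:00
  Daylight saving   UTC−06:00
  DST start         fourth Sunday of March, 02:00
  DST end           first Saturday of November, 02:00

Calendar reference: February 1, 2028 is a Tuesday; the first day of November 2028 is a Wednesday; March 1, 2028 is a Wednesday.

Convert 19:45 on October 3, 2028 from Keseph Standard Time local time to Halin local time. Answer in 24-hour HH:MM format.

23:45

1 February 2028 is a Tuesday, so the first Sunday is February 6 and the second is February 13.
1 November 2028 is a Wednesday, so the first Friday is November 3 and the third is November 17.
Daylight saving runs 13 February – 17 November; October 3, 2028 is inside that window, so Keseph Standard Time is at UTC−10:00.
19:45 Keseph Standard Time + 10h = 05:45 UTC (rolling into the next day, 4 October 2028).
1 March 2028 is a Wednesday, so the first Sunday is March 5 and the fourth is March 26.
1 November 2028 is a Wednesday, so the first Saturday is November 4.
At the standard offset (UTC−07:00), 05:45 UTC − 7h = 22:45 Halin standard time (rolling into the previous day, 3 October 2028).
Daylight saving runs 26 March – 4 November; the standard-time date in Halin, October 3, 2028, is inside that window, so Halin is at UTC−06:00.
05:45 UTC − 6h = 23:45 Halin (rolling into the previous day, 3 October 2028).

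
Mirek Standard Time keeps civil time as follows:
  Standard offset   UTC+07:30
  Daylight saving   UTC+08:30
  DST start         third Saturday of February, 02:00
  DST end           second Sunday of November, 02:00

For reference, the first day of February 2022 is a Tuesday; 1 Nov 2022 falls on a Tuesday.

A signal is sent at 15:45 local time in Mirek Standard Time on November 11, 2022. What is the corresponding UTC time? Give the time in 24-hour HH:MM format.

1 February 2022 is a Tuesday, so the first Saturday is February 5 and the third is February 19.
1 November 2022 is a Tuesday, so the first Sunday is November 6 and the second is November 13.
November 11, 2022 falls between 19 February and 13 November, so daylight saving is in effect and Mirek Standard Time is at UTC+08:30.
15:45 local − 8h30m = 07:15 UTC.

07:15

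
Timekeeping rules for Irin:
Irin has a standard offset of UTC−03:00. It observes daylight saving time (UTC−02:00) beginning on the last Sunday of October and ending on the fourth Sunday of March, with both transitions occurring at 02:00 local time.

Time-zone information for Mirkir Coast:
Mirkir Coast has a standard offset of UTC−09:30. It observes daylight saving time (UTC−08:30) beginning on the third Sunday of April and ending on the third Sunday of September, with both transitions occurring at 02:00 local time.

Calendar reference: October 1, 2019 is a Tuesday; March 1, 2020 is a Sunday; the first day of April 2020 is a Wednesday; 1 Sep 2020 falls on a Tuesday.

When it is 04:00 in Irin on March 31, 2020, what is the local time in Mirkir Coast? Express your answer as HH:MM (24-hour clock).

1 October 2019 is a Tuesday, so Sundays fall on 6, 13, 20, 27; the last is October 27.
1 March 2020 is a Sunday, so the first Sunday is March 1 and the fourth is March 22.
Daylight saving runs 27 October 2019 – 22 March 2020; March 31, 2020 is outside that window, so Irin is on standard time at UTC−03:00.
04:00 Irin + 3h = 07:00 UTC.
1 April 2020 is a Wednesday, so the first Sunday is April 5 and the third is April 19.
1 September 2020 is a Tuesday, so the first Sunday is September 6 and the third is September 20.
At the standard offset (UTC−09:30), 07:00 UTC − 9h30m = 21:30 Mirkir Coast standard time (rolling into the previous day, 30 March 2020).
The standard-time date in Mirkir Coast, March 30, 2020, does not fall between 19 April and 20 September, so daylight saving is not in effect and Mirkir Coast is at UTC−09:30.
07:00 UTC − 9h30m = 21:30 Mirkir Coast (rolling into the previous day, 30 March 2020).

21:30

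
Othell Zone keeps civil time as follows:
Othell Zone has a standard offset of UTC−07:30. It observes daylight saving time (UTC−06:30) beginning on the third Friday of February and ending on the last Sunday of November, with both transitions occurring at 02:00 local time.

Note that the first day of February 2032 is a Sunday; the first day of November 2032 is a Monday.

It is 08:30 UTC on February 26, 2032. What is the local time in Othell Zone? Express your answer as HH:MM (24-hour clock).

1 February 2032 is a Sunday, so the first Friday is February 6 and the third is February 20.
1 November 2032 is a Monday, so Sundays fall on 7, 14, 21, 28; the last is November 28.
At the standard offset (UTC−07:30), 08:30 UTC − 7h30m = 01:00 Othell Zone standard time.
The standard-time date in Othell Zone, February 26, 2032, falls between 20 February and 28 November, so daylight saving is in effect and Othell Zone is at UTC−06:30.
08:30 UTC − 6h30m = 02:00 local.

02:00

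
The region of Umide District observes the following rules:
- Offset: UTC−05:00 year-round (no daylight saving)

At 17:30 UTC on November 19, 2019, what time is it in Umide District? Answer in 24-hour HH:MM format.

12:30

Umide District has no daylight saving, so its offset is UTC−05:00 year-round.
17:30 UTC − 5h = 12:30 local.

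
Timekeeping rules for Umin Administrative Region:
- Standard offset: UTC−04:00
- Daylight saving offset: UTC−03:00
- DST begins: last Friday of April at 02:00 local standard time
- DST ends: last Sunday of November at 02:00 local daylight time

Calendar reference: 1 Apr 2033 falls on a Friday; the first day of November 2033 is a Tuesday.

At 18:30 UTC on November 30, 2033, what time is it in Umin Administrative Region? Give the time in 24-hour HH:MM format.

14:30

1 April 2033 is a Friday, so Fridays fall on 1, 8, 15, 22, 29; the last is April 29.
1 November 2033 is a Tuesday, so Sundays fall on 6, 13, 20, 27; the last is November 27.
At the standard offset (UTC−04:00), 18:30 UTC − 4h = 14:30 Umin Administrative Region standard time.
The standard-time date in Umin Administrative Region, November 30, 2033, does not fall between 29 April and 27 November, so daylight saving is not in effect and Umin Administrative Region is at UTC−04:00.
18:30 UTC − 4h = 14:30 local.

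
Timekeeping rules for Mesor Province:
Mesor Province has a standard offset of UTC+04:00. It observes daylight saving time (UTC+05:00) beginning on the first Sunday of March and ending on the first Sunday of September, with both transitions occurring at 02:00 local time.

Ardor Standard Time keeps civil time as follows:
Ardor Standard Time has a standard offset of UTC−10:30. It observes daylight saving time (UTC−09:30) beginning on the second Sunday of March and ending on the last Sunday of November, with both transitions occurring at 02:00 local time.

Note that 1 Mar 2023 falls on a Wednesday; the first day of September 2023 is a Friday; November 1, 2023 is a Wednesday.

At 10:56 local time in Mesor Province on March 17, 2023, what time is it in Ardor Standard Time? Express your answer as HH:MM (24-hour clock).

20:26

1 March 2023 is a Wednesday, so the first Sunday is March 5.
1 September 2023 is a Friday, so the first Sunday is September 3.
Daylight saving runs 5 March – 3 September; March 17, 2023 is inside that window, so Mesor Province is at UTC+05:00.
10:56 Mesor Province − 5h = 05:56 UTC.
1 March 2023 is a Wednesday, so the first Sunday is March 5 and the second is March 12.
1 November 2023 is a Wednesday, so Sundays fall on 5, 12, 19, 26; the last is November 26.
At the standard offset (UTC−10:30), 05:56 UTC − 10h30m = 19:26 Ardor Standard Time standard time (rolling into the previous day, 16 March 2023).
The standard-time date in Ardor Standard Time, March 16, 2023, lies within the daylight-saving period (12 March – 26 November), so Ardor Standard Time is on daylight time, UTC−09:30.
05:56 UTC − 9h30m = 20:26 Ardor Standard Time (rolling into the previous day, 16 March 2023).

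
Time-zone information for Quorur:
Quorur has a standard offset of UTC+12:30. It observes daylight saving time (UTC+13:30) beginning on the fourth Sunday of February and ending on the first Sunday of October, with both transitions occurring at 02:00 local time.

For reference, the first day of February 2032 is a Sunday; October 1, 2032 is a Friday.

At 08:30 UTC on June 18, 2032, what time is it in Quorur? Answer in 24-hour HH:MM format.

22:00

1 February 2032 is a Sunday, so the first Sunday is February 1 and the fourth is February 22.
1 October 2032 is a Friday, so the first Sunday is October 3.
At the standard offset (UTC+12:30), 08:30 UTC + 12h30m = 21:00 Quorur standard time.
The standard-time date in Quorur, June 18, 2032, lies within the daylight-saving period (22 February – 3 October), so Quorur is on daylight time, UTC+13:30.
08:30 UTC + 13h30m = 22:00 local.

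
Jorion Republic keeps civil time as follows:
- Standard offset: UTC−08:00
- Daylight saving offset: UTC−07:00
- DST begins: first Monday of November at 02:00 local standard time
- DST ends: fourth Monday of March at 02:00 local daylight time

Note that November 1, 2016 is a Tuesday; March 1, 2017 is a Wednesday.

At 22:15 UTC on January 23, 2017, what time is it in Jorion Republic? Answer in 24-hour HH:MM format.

15:15

1 November 2016 is a Tuesday, so the first Monday is November 7.
1 March 2017 is a Wednesday, so the first Monday is March 6 and the fourth is March 27.
At the standard offset (UTC−08:00), 22:15 UTC − 8h = 14:15 Jorion Republic standard time.
The standard-time date in Jorion Republic, January 23, 2017, falls between 7 November 2016 and 27 March 2017, so daylight saving is in effect and Jorion Republic is at UTC−07:00.
22:15 UTC − 7h = 15:15 local.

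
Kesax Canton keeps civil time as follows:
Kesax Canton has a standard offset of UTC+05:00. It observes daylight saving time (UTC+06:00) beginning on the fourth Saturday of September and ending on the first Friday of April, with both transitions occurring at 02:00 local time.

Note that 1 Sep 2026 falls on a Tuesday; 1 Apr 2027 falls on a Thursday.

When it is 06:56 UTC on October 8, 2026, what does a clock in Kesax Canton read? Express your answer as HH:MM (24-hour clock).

12:56

1 September 2026 is a Tuesday, so the first Saturday is September 5 and the fourth is September 26.
1 April 2027 is a Thursday, so the first Friday is April 2.
At the standard offset (UTC+05:00), 06:56 UTC + 5h = 11:56 Kesax Canton standard time.
Daylight saving runs 26 September 2026 – 2 April 2027; the standard-time date in Kesax Canton, October 8, 2026, is inside that window, so Kesax Canton is at UTC+06:00.
06:56 UTC + 6h = 12:56 local.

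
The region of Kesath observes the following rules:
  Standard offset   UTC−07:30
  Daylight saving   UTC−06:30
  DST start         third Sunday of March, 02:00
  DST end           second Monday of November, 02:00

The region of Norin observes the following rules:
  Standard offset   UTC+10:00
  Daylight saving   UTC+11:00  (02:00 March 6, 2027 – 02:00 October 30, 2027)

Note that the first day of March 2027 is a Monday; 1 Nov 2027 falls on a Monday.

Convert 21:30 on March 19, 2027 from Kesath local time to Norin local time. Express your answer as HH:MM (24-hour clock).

16:00

1 March 2027 is a Monday, so the first Sunday is March 7 and the third is March 21.
1 November 2027 is a Monday, so the first Monday is November 1 and the second is November 8.
March 19, 2027 does not fall between 21 March and 8 November, so daylight saving is not in effect and Kesath is at UTC−07:30.
21:30 Kesath + 7h30m = 05:00 UTC (rolling into the next day, 20 March 2027).
At the standard offset (UTC+10:00), 05:00 UTC + 10h = 15:00 Norin standard time.
Daylight saving runs 6 March – 30 October; the standard-time date in Norin, March 20, 2027, is inside that window, so Norin is at UTC+11:00.
05:00 UTC + 11h = 16:00 Norin.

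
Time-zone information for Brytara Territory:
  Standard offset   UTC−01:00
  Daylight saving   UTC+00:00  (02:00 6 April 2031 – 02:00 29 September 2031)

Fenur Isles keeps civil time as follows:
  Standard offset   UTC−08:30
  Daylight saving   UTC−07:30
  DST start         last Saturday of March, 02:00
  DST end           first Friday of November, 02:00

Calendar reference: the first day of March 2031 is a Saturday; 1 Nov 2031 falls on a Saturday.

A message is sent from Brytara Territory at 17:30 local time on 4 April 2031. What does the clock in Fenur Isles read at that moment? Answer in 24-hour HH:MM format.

11:00

4 April 2031 is outside the daylight-saving period (6 April – 29 September), so Brytara Territory is on standard time, UTC−01:00.
17:30 Brytara Territory + 1h = 18:30 UTC.
1 March 2031 is a Saturday, so Saturdays fall on 1, 8, 15, 22, 29; the last is March 29.
1 November 2031 is a Saturday, so the first Friday is November 7.
At the standard offset (UTC−08:30), 18:30 UTC − 8h30m = 10:00 Fenur Isles standard time.
Daylight saving runs 29 March – 7 November; the standard-time date in Fenur Isles, 4 April 2031, is inside that window, so Fenur Isles is at UTC−07:30.
18:30 UTC − 7h30m = 11:00 Fenur Isles.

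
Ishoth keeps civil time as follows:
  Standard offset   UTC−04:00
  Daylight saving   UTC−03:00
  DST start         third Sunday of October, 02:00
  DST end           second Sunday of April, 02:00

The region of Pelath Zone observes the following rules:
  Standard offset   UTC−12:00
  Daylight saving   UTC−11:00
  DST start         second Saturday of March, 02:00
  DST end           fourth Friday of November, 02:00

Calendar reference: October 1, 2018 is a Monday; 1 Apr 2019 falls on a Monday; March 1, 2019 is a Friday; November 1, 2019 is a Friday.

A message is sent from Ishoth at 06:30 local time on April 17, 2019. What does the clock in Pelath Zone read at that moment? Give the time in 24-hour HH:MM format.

23:30

1 October 2018 is a Monday, so the first Sunday is October 7 and the third is October 21.
1 April 2019 is a Monday, so the first Sunday is April 7 and the second is April 14.
April 17, 2019 does not fall between 21 October 2018 and 14 April 2019, so daylight saving is not in effect and Ishoth is at UTC−04:00.
06:30 Ishoth + 4h = 10:30 UTC.
1 March 2019 is a Friday, so the first Saturday is March 2 and the second is March 9.
1 November 2019 is a Friday, so the first Friday is November 1 and the fourth is November 22.
At the standard offset (UTC−12:00), 10:30 UTC − 12h = 22:30 Pelath Zone standard time (rolling into the previous day, 16 April 2019).
Daylight saving runs 9 March – 22 November; the standard-time date in Pelath Zone, April 16, 2019, is inside that window, so Pelath Zone is at UTC−11:00.
10:30 UTC − 11h = 23:30 Pelath Zone (rolling into the previous day, 16 April 2019).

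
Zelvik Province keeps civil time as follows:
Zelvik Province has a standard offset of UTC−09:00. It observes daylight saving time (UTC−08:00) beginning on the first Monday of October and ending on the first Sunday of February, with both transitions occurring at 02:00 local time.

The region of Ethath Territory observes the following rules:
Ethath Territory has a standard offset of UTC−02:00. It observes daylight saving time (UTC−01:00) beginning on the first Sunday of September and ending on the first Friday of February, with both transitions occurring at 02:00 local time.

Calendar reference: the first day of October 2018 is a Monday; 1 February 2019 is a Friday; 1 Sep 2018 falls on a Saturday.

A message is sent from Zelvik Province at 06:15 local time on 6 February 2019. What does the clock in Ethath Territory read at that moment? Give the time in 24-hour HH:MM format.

13:15

1 October 2018 is a Monday, so the first Monday is October 1.
1 February 2019 is a Friday, so the first Sunday is February 3.
6 February 2019 does not fall between 1 October 2018 and 3 February 2019, so daylight saving is not in effect and Zelvik Province is at UTC−09:00.
06:15 Zelvik Province + 9h = 15:15 UTC.
1 September 2018 is a Saturday, so the first Sunday is September 2.
1 February 2019 is a Friday, so the first Friday is February 1.
At the standard offset (UTC−02:00), 15:15 UTC − 2h = 13:15 Ethath Territory standard time.
The standard-time date in Ethath Territory, 6 February 2019, is outside the daylight-saving period (2 September 2018 – 1 February 2019), so Ethath Territory is on standard time, UTC−02:00.
15:15 UTC − 2h = 13:15 Ethath Territory.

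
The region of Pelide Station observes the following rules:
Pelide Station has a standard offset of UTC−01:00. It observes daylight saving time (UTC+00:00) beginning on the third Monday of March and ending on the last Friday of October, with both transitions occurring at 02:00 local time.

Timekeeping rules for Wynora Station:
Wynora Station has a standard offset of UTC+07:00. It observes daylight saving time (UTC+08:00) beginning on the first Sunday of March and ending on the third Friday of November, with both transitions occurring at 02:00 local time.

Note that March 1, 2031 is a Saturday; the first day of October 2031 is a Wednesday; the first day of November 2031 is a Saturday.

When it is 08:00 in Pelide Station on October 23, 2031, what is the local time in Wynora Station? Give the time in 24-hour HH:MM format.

1 March 2031 is a Saturday, so the first Monday is March 3 and the third is March 17.
1 October 2031 is a Wednesday, so Fridays fall on 3, 10, 17, 24, 31; the last is October 31.
October 23, 2031 lies within the daylight-saving period (17 March – 31 October), so Pelide Station is on daylight time, UTC+00:00.
08:00 Pelide Station − 0h = 08:00 UTC.
1 March 2031 is a Saturday, so the first Sunday is March 2.
1 November 2031 is a Saturday, so the first Friday is November 7 and the third is November 21.
At the standard offset (UTC+07:00), 08:00 UTC + 7h = 15:00 Wynora Station standard time.
The standard-time date in Wynora Station, October 23, 2031, falls between 2 March and 21 November, so daylight saving is in effect and Wynora Station is at UTC+08:00.
08:00 UTC + 8h = 16:00 Wynora Station.

16:00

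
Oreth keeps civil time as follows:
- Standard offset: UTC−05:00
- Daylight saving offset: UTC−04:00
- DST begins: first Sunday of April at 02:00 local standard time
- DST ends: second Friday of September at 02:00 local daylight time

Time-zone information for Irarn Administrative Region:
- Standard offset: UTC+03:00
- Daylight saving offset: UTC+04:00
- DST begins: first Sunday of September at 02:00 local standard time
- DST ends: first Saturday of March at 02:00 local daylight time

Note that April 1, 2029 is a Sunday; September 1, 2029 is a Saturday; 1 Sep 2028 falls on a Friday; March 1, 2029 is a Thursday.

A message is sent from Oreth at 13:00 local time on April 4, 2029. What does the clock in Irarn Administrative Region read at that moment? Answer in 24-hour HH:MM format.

20:00

1 April 2029 is a Sunday, so the first Sunday is April 1.
1 September 2029 is a Saturday, so the first Friday is September 7 and the second is September 14.
April 4, 2029 falls between 1 April and 14 September, so daylight saving is in effect and Oreth is at UTC−04:00.
13:00 Oreth + 4h = 17:00 UTC.
1 September 2028 is a Friday, so the first Sunday is September 3.
1 March 2029 is a Thursday, so the first Saturday is March 3.
At the standard offset (UTC+03:00), 17:00 UTC + 3h = 20:00 Irarn Administrative Region standard time.
The standard-time date in Irarn Administrative Region, April 4, 2029, does not fall between 3 September 2028 and 3 March 2029, so daylight saving is not in effect and Irarn Administrative Region is at UTC+03:00.
17:00 UTC + 3h = 20:00 Irarn Administrative Region.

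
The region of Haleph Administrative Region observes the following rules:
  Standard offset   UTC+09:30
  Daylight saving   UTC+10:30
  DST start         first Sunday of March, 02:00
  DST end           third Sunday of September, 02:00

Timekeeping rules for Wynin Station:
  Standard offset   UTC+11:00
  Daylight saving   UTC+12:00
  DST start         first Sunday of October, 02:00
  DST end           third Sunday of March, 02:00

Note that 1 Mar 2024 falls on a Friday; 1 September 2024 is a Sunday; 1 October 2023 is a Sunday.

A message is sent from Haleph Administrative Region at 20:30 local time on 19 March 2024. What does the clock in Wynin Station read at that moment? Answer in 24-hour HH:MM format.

21:00

1 March 2024 is a Friday, so the first Sunday is March 3.
1 September 2024 is a Sunday, so the first Sunday is September 1 and the third is September 15.
Daylight saving runs 3 March – 15 September; 19 March 2024 is inside that window, so Haleph Administrative Region is at UTC+10:30.
20:30 Haleph Administrative Region − 10h30m = 10:00 UTC.
1 October 2023 is a Sunday, so the first Sunday is October 1.
1 March 2024 is a Friday, so the first Sunday is March 3 and the third is March 17.
At the standard offset (UTC+11:00), 10:00 UTC + 11h = 21:00 Wynin Station standard time.
The standard-time date in Wynin Station, 19 March 2024, is outside the daylight-saving period (1 October 2023 – 17 March 2024), so Wynin Station is on standard time, UTC+11:00.
10:00 UTC + 11h = 21:00 Wynin Station.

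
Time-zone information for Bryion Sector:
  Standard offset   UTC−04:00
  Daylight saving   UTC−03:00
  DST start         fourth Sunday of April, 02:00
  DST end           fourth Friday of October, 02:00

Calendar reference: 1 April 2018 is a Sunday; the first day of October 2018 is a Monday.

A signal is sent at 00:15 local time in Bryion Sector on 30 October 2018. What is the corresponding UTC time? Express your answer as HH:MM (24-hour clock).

1 April 2018 is a Sunday, so the first Sunday is April 1 and the fourth is April 22.
1 October 2018 is a Monday, so the first Friday is October 5 and the fourth is October 26.
Daylight saving runs 22 April – 26 October; 30 October 2018 is outside that window, so Bryion Sector is on standard time at UTC−04:00.
00:15 local + 4h = 04:15 UTC.

04:15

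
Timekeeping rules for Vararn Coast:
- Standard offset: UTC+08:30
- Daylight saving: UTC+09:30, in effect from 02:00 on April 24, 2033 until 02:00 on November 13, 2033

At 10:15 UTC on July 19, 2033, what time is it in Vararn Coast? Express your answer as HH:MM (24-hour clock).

19:45

At the standard offset (UTC+08:30), 10:15 UTC + 8h30m = 18:45 Vararn Coast standard time.
Daylight saving runs 24 April – 13 November; the standard-time date in Vararn Coast, July 19, 2033, is inside that window, so Vararn Coast is at UTC+09:30.
10:15 UTC + 9h30m = 19:45 local.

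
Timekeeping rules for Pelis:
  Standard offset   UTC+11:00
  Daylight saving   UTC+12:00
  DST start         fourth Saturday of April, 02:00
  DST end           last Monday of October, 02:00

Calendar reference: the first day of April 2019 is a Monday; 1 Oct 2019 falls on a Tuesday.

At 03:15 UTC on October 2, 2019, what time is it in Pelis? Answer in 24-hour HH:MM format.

1 April 2019 is a Monday, so the first Saturday is April 6 and the fourth is April 27.
1 October 2019 is a Tuesday, so Mondays fall on 7, 14, 21, 28; the last is October 28.
At the standard offset (UTC+11:00), 03:15 UTC + 11h = 14:15 Pelis standard time.
Daylight saving runs 27 April – 28 October; the standard-time date in Pelis, October 2, 2019, is inside that window, so Pelis is at UTC+12:00.
03:15 UTC + 12h = 15:15 local.

15:15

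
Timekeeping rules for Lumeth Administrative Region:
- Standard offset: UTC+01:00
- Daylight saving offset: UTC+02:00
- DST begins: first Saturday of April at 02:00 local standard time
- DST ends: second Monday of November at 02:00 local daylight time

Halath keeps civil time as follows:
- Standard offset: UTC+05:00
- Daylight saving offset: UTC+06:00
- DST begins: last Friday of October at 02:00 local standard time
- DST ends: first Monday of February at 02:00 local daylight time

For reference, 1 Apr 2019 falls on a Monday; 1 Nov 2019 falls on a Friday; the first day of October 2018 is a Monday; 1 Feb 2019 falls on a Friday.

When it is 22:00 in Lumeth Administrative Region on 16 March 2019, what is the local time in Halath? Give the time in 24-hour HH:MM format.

02:00

1 April 2019 is a Monday, so the first Saturday is April 6.
1 November 2019 is a Friday, so the first Monday is November 4 and the second is November 11.
16 March 2019 does not fall between 6 April and 11 November, so daylight saving is not in effect and Lumeth Administrative Region is at UTC+01:00.
22:00 Lumeth Administrative Region − 1h = 21:00 UTC.
1 October 2018 is a Monday, so Fridays fall on 5, 12, 19, 26; the last is October 26.
1 February 2019 is a Friday, so the first Monday is February 4.
At the standard offset (UTC+05:00), 21:00 UTC + 5h = 02:00 Halath standard time (rolling into the next day, 17 March 2019).
Daylight saving runs 26 October 2018 – 4 February 2019; the standard-time date in Halath, 17 March 2019, is outside that window, so Halath is on standard time at UTC+05:00.
21:00 UTC + 5h = 02:00 Halath (rolling into the next day, 17 March 2019).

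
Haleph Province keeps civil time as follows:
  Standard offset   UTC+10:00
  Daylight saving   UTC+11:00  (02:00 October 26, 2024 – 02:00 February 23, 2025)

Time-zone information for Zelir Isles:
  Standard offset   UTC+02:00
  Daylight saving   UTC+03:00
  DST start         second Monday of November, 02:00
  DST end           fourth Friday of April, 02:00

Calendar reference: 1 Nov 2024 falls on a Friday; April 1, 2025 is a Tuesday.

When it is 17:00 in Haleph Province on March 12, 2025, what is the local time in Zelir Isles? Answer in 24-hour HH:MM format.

10:00

Daylight saving runs 26 October 2024 – 23 February 2025; March 12, 2025 is outside that window, so Haleph Province is on standard time at UTC+10:00.
17:00 Haleph Province − 10h = 07:00 UTC.
1 November 2024 is a Friday, so the first Monday is November 4 and the second is November 11.
1 April 2025 is a Tuesday, so the first Friday is April 4 and the fourth is April 25.
At the standard offset (UTC+02:00), 07:00 UTC + 2h = 09:00 Zelir Isles standard time.
The standard-time date in Zelir Isles, March 12, 2025, lies within the daylight-saving period (11 November 2024 – 25 April 2025), so Zelir Isles is on daylight time, UTC+03:00.
07:00 UTC + 3h = 10:00 Zelir Isles.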